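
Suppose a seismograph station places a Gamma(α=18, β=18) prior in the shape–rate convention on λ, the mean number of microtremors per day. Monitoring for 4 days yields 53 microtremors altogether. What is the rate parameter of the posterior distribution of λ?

Total count 53 over total exposure 4 days.
By Gamma–Poisson conjugacy, the posterior is Gamma(α + Σx, β + Σt) = Gamma(18 + 53, 18 + 4) = Gamma(71, 22).

22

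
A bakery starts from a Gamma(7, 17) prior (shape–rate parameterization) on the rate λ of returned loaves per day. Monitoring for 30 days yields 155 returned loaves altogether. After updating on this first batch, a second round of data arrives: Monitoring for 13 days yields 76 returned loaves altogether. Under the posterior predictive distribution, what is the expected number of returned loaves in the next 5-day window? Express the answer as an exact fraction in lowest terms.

Total count 155 over total exposure 30 days.
After the first batch: Gamma(7 + 155, 17 + 30) = Gamma(162, 47).
Total count 76 over total exposure 13 days.
After the second batch: Gamma(162 + 76, 47 + 13) = Gamma(238, 60).
Predictive mean over a 5-day window = T·E[λ|data] = 5·238/60 = 119/6.

119/6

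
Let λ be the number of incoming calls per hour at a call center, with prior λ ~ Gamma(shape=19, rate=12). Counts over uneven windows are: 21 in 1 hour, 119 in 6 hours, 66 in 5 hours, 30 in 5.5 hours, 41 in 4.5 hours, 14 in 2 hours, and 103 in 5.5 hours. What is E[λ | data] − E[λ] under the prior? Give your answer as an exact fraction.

Total count: 21 + 119 + 66 + 30 + 41 + 14 + 103 = 394.
Total exposure: 1 + 6 + 5 + 5.5 + 4.5 + 2 + 5.5 = 29.5 hours.
Conjugate update: add total count to the shape and total exposure to the rate, giving Gamma(413, 83/2).
Posterior mean = 413/(83/2) = 826/83; prior mean = 19/12 = 19/12. Difference = 826/83 − 19/12 = 8335/996.

8335/996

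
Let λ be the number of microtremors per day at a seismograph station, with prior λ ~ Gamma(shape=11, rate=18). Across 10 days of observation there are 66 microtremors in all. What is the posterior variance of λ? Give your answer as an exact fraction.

11/112

Total count 66 over total exposure 10 days.
Posterior: α' = 11 + 66 = 77, β' = 18 + 10 = 28.
Posterior variance = α'/β'² = 77/784 = 11/112.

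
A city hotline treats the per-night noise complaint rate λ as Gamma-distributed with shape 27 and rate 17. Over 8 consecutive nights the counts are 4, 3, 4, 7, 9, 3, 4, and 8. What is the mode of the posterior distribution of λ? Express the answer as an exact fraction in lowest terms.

68/25

Total count: 4 + 3 + 4 + 7 + 9 + 3 + 4 + 8 = 42.
Total exposure: 8 nights.
Gamma(α, β) with Poisson data over total exposure Σt gives posterior Gamma(α+Σx, β+Σt) = Gamma(69, 25).
Posterior mode = (α'−1)/β' = 68/25.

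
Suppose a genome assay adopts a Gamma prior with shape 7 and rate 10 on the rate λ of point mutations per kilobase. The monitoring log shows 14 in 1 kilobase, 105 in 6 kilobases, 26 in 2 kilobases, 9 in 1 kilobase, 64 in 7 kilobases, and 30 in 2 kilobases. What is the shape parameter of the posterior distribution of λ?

255

Total count: 14 + 105 + 26 + 9 + 64 + 30 = 248.
Total exposure: 1 + 6 + 2 + 1 + 7 + 2 = 19 kilobases.
The Gamma prior is conjugate for the Poisson rate, so λ | data ~ Gamma(7+248, 10+19) = Gamma(255, 29).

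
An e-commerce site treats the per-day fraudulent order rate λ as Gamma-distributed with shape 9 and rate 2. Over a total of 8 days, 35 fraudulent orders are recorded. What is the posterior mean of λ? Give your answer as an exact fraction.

22/5

Total count 35 over total exposure 8 days.
Posterior: α' = 9 + 35 = 44, β' = 2 + 8 = 10.
Posterior mean = α'/β' = 44/10 = 22/5.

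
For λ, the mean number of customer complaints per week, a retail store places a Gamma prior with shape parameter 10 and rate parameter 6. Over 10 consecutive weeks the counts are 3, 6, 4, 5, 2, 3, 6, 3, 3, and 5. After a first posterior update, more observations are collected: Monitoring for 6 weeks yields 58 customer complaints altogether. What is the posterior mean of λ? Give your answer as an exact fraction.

54/11

Total count: 3 + 6 + 4 + 5 + 2 + 3 + 6 + 3 + 3 + 5 = 40.
Total exposure: 10 weeks.
After the first batch: Gamma(10 + 40, 6 + 10) = Gamma(50, 16).
Total count 58 over total exposure 6 weeks.
After the second batch: Gamma(50 + 58, 16 + 6) = Gamma(108, 22).
Posterior mean = α'/β' = 108/22 = 54/11.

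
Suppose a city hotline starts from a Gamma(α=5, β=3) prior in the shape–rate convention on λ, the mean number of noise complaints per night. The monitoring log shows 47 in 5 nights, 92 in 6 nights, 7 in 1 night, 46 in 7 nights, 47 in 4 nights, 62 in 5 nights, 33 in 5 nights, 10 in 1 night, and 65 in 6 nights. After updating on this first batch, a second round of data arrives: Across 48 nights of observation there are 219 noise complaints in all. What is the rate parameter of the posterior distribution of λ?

Total count: 47 + 92 + 7 + 46 + 47 + 62 + 33 + 10 + 65 = 409.
Total exposure: 5 + 6 + 1 + 7 + 4 + 5 + 5 + 1 + 6 = 40 nights.
After the first batch: Gamma(5 + 409, 3 + 40) = Gamma(414, 43).
Total count 219 over total exposure 48 nights.
After the second batch: Gamma(414 + 219, 43 + 48) = Gamma(633, 91).

91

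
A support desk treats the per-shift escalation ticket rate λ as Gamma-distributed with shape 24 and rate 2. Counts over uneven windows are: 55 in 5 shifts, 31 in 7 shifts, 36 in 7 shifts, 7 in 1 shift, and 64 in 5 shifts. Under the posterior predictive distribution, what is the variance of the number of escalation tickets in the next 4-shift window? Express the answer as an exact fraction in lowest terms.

26908/729

Total count: 55 + 31 + 36 + 7 + 64 = 193.
Total exposure: 5 + 7 + 7 + 1 + 5 = 25 shifts.
Conjugate update: add total count to the shape and total exposure to the rate, giving Gamma(217, 27).
The posterior predictive for a window of length T is Negative Binomial with variance T·α'·(β'+T)/β'² = 4·217·31/729 = 26908/729.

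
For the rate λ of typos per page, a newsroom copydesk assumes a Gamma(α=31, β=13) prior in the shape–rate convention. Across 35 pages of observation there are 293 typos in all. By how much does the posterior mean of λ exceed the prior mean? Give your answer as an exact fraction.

Total count 293 over total exposure 35 pages.
By Gamma–Poisson conjugacy, the posterior is Gamma(α + Σx, β + Σt) = Gamma(31 + 293, 13 + 35) = Gamma(324, 48).
Posterior mean = 324/48 = 27/4; prior mean = 31/13 = 31/13. Difference = 27/4 − 31/13 = 227/52.

227/52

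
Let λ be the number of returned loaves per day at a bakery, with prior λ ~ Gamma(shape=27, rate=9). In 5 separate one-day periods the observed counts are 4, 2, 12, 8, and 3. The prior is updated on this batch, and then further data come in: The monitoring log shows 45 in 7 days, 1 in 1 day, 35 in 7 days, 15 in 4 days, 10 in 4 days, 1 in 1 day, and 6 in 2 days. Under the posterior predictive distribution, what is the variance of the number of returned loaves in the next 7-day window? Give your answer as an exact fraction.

Total count: 4 + 2 + 12 + 8 + 3 = 29.
Total exposure: 5 days.
After the first batch: Gamma(27 + 29, 9 + 5) = Gamma(56, 14).
Total count: 45 + 1 + 35 + 15 + 10 + 1 + 6 = 113.
Total exposure: 7 + 1 + 7 + 4 + 4 + 1 + 2 = 26 days.
After the second batch: Gamma(56 + 113, 14 + 26) = Gamma(169, 40).
The posterior predictive for a window of length T is Negative Binomial with variance T·α'·(β'+T)/β'² = 7·169·47/1600 = 55601/1600.

55601/1600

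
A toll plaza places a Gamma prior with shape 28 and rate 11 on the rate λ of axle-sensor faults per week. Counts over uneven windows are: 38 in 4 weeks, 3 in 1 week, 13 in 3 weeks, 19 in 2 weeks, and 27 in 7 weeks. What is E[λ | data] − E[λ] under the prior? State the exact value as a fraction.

156/77

Total count: 38 + 3 + 13 + 19 + 27 = 100.
Total exposure: 4 + 1 + 3 + 2 + 7 = 17 weeks.
By Gamma–Poisson conjugacy, the posterior is Gamma(α + Σx, β + Σt) = Gamma(28 + 100, 11 + 17) = Gamma(128, 28).
Posterior mean = 128/28 = 32/7; prior mean = 28/11 = 28/11. Difference = 32/7 − 28/11 = 156/77.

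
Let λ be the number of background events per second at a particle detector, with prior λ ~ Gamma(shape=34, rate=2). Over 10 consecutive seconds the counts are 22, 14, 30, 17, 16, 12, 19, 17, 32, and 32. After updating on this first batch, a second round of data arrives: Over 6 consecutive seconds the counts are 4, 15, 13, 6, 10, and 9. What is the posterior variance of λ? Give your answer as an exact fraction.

151/162

Total count: 22 + 14 + 30 + 17 + 16 + 12 + 19 + 17 + 32 + 32 = 211.
Total exposure: 10 seconds.
After the first batch: Gamma(34 + 211, 2 + 10) = Gamma(245, 12).
Total count: 4 + 15 + 13 + 6 + 10 + 9 = 57.
Total exposure: 6 seconds.
After the second batch: Gamma(245 + 57, 12 + 6) = Gamma(302, 18).
Posterior variance = α'/β'² = 302/324 = 151/162.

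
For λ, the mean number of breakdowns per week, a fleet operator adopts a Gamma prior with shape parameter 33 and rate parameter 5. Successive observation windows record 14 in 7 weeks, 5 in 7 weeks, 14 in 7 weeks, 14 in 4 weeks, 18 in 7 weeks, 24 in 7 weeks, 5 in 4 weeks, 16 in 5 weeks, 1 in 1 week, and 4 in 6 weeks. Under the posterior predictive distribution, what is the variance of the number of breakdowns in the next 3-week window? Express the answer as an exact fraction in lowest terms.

Total count: 14 + 5 + 14 + 14 + 18 + 24 + 5 + 16 + 1 + 4 = 115.
Total exposure: 7 + 7 + 7 + 4 + 7 + 7 + 4 + 5 + 1 + 6 = 55 weeks.
The Gamma prior is conjugate for the Poisson rate, so λ | data ~ Gamma(33+115, 5+55) = Gamma(148, 60).
The posterior predictive for a window of length T is Negative Binomial with variance T·α'·(β'+T)/β'² = 3·148·63/3600 = 777/100.

777/100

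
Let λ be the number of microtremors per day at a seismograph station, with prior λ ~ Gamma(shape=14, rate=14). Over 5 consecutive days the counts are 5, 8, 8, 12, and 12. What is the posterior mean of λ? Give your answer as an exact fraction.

59/19

Total count: 5 + 8 + 8 + 12 + 12 = 45.
Total exposure: 5 days.
Conjugate update: add total count to the shape and total exposure to the rate, giving Gamma(59, 19).
Posterior mean = α'/β' = 59/19.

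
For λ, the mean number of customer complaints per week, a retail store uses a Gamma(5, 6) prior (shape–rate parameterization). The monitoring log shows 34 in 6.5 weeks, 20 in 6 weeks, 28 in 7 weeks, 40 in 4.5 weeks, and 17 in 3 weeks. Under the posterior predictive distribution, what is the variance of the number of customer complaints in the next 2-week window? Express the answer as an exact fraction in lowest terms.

Total count: 34 + 20 + 28 + 40 + 17 = 139.
Total exposure: 6.5 + 6 + 7 + 4.5 + 3 = 27 weeks.
Posterior: α' = 5 + 139 = 144, β' = 6 + 27 = 33.
The posterior predictive for a window of length T is Negative Binomial with variance T·α'·(β'+T)/β'² = 2·144·35/1089 = 1120/121.

1120/121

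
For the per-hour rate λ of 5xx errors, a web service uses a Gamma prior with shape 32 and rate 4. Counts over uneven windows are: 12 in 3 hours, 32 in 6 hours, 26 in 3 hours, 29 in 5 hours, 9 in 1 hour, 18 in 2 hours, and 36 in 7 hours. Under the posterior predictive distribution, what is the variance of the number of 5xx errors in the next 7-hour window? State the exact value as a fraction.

Total count: 12 + 32 + 26 + 29 + 9 + 18 + 36 = 162.
Total exposure: 3 + 6 + 3 + 5 + 1 + 2 + 7 = 27 hours.
Posterior: α' = 32 + 162 = 194, β' = 4 + 27 = 31.
The posterior predictive for a window of length T is Negative Binomial with variance T·α'·(β'+T)/β'² = 7·194·38/961 = 51604/961.

51604/961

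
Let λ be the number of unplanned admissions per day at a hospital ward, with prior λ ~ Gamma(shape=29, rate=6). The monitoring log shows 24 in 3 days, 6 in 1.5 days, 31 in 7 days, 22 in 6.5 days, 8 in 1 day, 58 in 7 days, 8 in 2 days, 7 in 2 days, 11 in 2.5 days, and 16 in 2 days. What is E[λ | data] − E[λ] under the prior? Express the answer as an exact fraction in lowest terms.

Total count: 24 + 6 + 31 + 22 + 8 + 58 + 8 + 7 + 11 + 16 = 191.
Total exposure: 3 + 1.5 + 7 + 6.5 + 1 + 7 + 2 + 2 + 2.5 + 2 = 34.5 days.
Posterior: α' = 29 + 191 = 220, β' = 6 + 34.5 = 81/2.
Posterior mean = 220/(81/2) = 440/81; prior mean = 29/6 = 29/6. Difference = 440/81 − 29/6 = 97/162.

97/162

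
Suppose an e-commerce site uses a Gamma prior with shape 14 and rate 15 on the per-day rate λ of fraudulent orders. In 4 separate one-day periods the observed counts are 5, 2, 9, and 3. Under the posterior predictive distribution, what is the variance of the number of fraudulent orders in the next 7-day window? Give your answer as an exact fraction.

6006/361

Total count: 5 + 2 + 9 + 3 = 19.
Total exposure: 4 days.
By Gamma–Poisson conjugacy, the posterior is Gamma(α + Σx, β + Σt) = Gamma(14 + 19, 15 + 4) = Gamma(33, 19).
The posterior predictive for a window of length T is Negative Binomial with variance T·α'·(β'+T)/β'² = 7·33·26/361 = 6006/361.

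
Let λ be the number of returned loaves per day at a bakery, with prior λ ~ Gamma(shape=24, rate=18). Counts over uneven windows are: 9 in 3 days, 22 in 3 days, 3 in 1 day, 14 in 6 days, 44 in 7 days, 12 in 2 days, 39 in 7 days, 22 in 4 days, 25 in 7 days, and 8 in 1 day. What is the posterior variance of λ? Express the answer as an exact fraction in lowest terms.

222/3481

Total count: 9 + 22 + 3 + 14 + 44 + 12 + 39 + 22 + 25 + 8 = 198.
Total exposure: 3 + 3 + 1 + 6 + 7 + 2 + 7 + 4 + 7 + 1 = 41 days.
Gamma(α, β) with Poisson data over total exposure Σt gives posterior Gamma(α+Σx, β+Σt) = Gamma(222, 59).
Posterior variance = α'/β'² = 222/3481.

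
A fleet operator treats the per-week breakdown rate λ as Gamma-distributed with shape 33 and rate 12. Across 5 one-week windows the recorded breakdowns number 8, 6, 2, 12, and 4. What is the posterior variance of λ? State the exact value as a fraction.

Total count: 8 + 6 + 2 + 12 + 4 = 32.
Total exposure: 5 weeks.
Posterior: α' = 33 + 32 = 65, β' = 12 + 5 = 17.
Posterior variance = α'/β'² = 65/289.

65/289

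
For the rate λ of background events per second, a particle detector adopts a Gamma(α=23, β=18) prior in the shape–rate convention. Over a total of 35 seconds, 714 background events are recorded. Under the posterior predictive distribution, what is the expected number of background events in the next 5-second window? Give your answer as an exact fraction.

3685/53

Total count 714 over total exposure 35 seconds.
Gamma(α, β) with Poisson data over total exposure Σt gives posterior Gamma(α+Σx, β+Σt) = Gamma(737, 53).
Predictive mean over a 5-second window = T·E[λ|data] = 5·737/53 = 3685/53.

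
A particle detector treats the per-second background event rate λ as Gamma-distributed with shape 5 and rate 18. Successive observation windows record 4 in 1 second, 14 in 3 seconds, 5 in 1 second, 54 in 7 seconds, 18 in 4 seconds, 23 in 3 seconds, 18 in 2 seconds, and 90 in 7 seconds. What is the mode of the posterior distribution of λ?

Total count: 4 + 14 + 5 + 54 + 18 + 23 + 18 + 90 = 226.
Total exposure: 1 + 3 + 1 + 7 + 4 + 3 + 2 + 7 = 28 seconds.
Posterior: α' = 5 + 226 = 231, β' = 18 + 28 = 46.
Posterior mode = (α'−1)/β' = 230/46 = 5.

5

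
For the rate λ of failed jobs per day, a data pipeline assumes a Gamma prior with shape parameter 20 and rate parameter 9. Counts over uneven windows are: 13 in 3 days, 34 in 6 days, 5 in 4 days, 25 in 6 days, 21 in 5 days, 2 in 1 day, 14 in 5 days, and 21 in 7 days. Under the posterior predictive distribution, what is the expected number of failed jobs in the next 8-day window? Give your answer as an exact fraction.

620/23

Total count: 13 + 34 + 5 + 25 + 21 + 2 + 14 + 21 = 135.
Total exposure: 3 + 6 + 4 + 6 + 5 + 1 + 5 + 7 = 37 days.
The Gamma prior is conjugate for the Poisson rate, so λ | data ~ Gamma(20+135, 9+37) = Gamma(155, 46).
Predictive mean over an 8-day window = T·E[λ|data] = 8·155/46 = 620/23.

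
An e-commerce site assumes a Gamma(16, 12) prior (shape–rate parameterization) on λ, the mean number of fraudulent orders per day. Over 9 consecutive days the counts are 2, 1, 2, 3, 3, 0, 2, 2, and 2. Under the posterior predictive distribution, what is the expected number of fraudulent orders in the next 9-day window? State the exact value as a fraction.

99/7

Total count: 2 + 1 + 2 + 3 + 3 + 0 + 2 + 2 + 2 = 17.
Total exposure: 9 days.
Gamma(α, β) with Poisson data over total exposure Σt gives posterior Gamma(α+Σx, β+Σt) = Gamma(33, 21).
Predictive mean over a 9-day window = T·E[λ|data] = 9·33/21 = 99/7.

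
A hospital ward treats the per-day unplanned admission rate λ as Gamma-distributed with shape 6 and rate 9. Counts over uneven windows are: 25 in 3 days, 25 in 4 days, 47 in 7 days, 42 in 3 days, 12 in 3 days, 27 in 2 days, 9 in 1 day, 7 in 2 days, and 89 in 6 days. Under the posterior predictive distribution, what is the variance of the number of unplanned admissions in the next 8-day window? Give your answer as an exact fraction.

1734/25

Total count: 25 + 25 + 47 + 42 + 12 + 27 + 9 + 7 + 89 = 283.
Total exposure: 3 + 4 + 7 + 3 + 3 + 2 + 1 + 2 + 6 = 31 days.
By Gamma–Poisson conjugacy, the posterior is Gamma(α + Σx, β + Σt) = Gamma(6 + 283, 9 + 31) = Gamma(289, 40).
The posterior predictive for a window of length T is Negative Binomial with variance T·α'·(β'+T)/β'² = 8·289·48/1600 = 1734/25.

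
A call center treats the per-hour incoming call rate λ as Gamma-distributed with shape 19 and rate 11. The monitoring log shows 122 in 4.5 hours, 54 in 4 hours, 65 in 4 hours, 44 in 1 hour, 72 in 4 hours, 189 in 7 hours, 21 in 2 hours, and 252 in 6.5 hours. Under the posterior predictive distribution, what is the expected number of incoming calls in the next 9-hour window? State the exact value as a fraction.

3771/22

Total count: 122 + 54 + 65 + 44 + 72 + 189 + 21 + 252 = 819.
Total exposure: 4.5 + 4 + 4 + 1 + 4 + 7 + 2 + 6.5 = 33 hours.
The Gamma prior is conjugate for the Poisson rate, so λ | data ~ Gamma(19+819, 11+33) = Gamma(838, 44).
Predictive mean over a 9-hour window = T·E[λ|data] = 9·838/44 = 3771/22.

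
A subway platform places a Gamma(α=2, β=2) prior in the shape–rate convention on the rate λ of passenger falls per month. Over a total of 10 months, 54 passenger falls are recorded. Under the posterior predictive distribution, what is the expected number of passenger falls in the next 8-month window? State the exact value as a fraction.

Total count 54 over total exposure 10 months.
Gamma(α, β) with Poisson data over total exposure Σt gives posterior Gamma(α+Σx, β+Σt) = Gamma(56, 12).
Predictive mean over an 8-month window = T·E[λ|data] = 8·56/12 = 112/3.

112/3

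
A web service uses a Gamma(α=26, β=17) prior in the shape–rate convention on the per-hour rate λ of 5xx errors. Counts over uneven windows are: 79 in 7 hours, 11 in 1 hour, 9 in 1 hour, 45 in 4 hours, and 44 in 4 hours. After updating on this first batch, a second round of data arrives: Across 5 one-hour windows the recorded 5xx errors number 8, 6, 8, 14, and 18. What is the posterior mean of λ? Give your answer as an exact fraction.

268/39

Total count: 79 + 11 + 9 + 45 + 44 = 188.
Total exposure: 7 + 1 + 1 + 4 + 4 = 17 hours.
After the first batch: Gamma(26 + 188, 17 + 17) = Gamma(214, 34).
Total count: 8 + 6 + 8 + 14 + 18 = 54.
Total exposure: 5 hours.
After the second batch: Gamma(214 + 54, 34 + 5) = Gamma(268, 39).
Posterior mean = α'/β' = 268/39.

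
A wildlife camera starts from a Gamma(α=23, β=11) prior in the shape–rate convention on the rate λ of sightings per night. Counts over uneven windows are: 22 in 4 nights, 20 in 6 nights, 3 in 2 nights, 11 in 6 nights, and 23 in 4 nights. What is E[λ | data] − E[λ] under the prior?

Total count: 22 + 20 + 3 + 11 + 23 = 79.
Total exposure: 4 + 6 + 2 + 6 + 4 = 22 nights.
Posterior: α' = 23 + 79 = 102, β' = 11 + 22 = 33.
Posterior mean = 102/33 = 34/11; prior mean = 23/11 = 23/11. Difference = 34/11 − 23/11 = 1.

1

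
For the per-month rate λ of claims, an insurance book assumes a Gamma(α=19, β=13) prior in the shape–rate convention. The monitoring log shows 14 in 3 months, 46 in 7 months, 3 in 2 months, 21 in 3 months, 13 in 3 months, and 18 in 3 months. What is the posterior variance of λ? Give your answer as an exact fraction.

Total count: 14 + 46 + 3 + 21 + 13 + 18 = 115.
Total exposure: 3 + 7 + 2 + 3 + 3 + 3 = 21 months.
Gamma(α, β) with Poisson data over total exposure Σt gives posterior Gamma(α+Σx, β+Σt) = Gamma(134, 34).
Posterior variance = α'/β'² = 134/1156 = 67/578.

67/578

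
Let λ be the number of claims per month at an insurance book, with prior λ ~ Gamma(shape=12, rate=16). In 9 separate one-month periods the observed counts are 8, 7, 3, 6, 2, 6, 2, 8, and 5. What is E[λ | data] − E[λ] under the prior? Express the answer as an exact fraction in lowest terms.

Total count: 8 + 7 + 3 + 6 + 2 + 6 + 2 + 8 + 5 = 47.
Total exposure: 9 months.
By Gamma–Poisson conjugacy, the posterior is Gamma(α + Σx, β + Σt) = Gamma(12 + 47, 16 + 9) = Gamma(59, 25).
Posterior mean = 59/25 = 59/25; prior mean = 12/16 = 3/4. Difference = 59/25 − 3/4 = 161/100.

161/100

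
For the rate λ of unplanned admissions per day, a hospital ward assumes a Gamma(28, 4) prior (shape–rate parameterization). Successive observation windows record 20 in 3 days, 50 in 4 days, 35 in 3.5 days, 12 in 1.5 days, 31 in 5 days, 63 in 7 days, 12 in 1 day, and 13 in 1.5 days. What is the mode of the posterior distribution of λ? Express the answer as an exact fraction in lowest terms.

Total count: 20 + 50 + 35 + 12 + 31 + 63 + 12 + 13 = 236.
Total exposure: 3 + 4 + 3.5 + 1.5 + 5 + 7 + 1 + 1.5 = 26.5 days.
Gamma(α, β) with Poisson data over total exposure Σt gives posterior Gamma(α+Σx, β+Σt) = Gamma(264, 61/2).
Posterior mode = (α'−1)/β' = 263/(61/2) = 526/61.

526/61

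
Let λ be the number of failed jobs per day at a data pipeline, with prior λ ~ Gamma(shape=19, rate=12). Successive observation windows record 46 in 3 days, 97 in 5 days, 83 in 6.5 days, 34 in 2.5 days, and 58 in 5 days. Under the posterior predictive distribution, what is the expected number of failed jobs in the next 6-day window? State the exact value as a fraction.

1011/17

Total count: 46 + 97 + 83 + 34 + 58 = 318.
Total exposure: 3 + 5 + 6.5 + 2.5 + 5 = 22 days.
Posterior: α' = 19 + 318 = 337, β' = 12 + 22 = 34.
Predictive mean over a 6-day window = T·E[λ|data] = 6·337/34 = 1011/17.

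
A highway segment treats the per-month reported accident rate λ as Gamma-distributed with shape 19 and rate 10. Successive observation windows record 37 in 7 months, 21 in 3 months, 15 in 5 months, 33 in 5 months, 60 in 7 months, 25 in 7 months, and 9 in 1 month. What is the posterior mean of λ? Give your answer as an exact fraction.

73/15

Total count: 37 + 21 + 15 + 33 + 60 + 25 + 9 = 200.
Total exposure: 7 + 3 + 5 + 5 + 7 + 7 + 1 = 35 months.
Conjugate update: add total count to the shape and total exposure to the rate, giving Gamma(219, 45).
Posterior mean = α'/β' = 219/45 = 73/15.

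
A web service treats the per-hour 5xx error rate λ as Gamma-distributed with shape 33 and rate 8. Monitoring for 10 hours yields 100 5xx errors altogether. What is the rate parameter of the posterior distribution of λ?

Total count 100 over total exposure 10 hours.
By Gamma–Poisson conjugacy, the posterior is Gamma(α + Σx, β + Σt) = Gamma(33 + 100, 8 + 10) = Gamma(133, 18).

18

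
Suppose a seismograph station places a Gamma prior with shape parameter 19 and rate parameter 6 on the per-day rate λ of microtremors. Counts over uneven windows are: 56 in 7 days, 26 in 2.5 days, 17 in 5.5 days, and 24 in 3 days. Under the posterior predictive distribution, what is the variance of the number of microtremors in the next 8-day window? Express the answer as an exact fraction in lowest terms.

568/9

Total count: 56 + 26 + 17 + 24 = 123.
Total exposure: 7 + 2.5 + 5.5 + 3 = 18 days.
Posterior: α' = 19 + 123 = 142, β' = 6 + 18 = 24.
The posterior predictive for a window of length T is Negative Binomial with variance T·α'·(β'+T)/β'² = 8·142·32/576 = 568/9.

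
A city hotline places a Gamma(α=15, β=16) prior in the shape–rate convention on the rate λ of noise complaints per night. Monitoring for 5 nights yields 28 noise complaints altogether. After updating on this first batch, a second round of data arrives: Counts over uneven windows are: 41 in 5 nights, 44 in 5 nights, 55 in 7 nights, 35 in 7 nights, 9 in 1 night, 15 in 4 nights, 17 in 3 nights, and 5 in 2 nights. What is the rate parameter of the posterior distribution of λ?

Total count 28 over total exposure 5 nights.
After the first batch: Gamma(15 + 28, 16 + 5) = Gamma(43, 21).
Total count: 41 + 44 + 55 + 35 + 9 + 15 + 17 + 5 = 221.
Total exposure: 5 + 5 + 7 + 7 + 1 + 4 + 3 + 2 = 34 nights.
After the second batch: Gamma(43 + 221, 21 + 34) = Gamma(264, 55).

55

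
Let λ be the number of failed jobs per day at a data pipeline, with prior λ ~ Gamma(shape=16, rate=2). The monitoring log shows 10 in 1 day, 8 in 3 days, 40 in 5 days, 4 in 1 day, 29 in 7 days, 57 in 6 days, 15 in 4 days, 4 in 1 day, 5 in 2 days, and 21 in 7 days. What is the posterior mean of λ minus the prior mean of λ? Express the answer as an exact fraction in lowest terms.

Total count: 10 + 8 + 40 + 4 + 29 + 57 + 15 + 4 + 5 + 21 = 193.
Total exposure: 1 + 3 + 5 + 1 + 7 + 6 + 4 + 1 + 2 + 7 = 37 days.
The Gamma prior is conjugate for the Poisson rate, so λ | data ~ Gamma(16+193, 2+37) = Gamma(209, 39).
Posterior mean = 209/39 = 209/39; prior mean = 16/2 = 8. Difference = 209/39 − 8 = -103/39.

-103/39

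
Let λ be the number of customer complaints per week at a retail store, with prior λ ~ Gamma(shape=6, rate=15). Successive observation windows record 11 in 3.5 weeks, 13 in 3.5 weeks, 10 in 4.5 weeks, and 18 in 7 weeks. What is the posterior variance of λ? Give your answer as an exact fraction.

232/4489

Total count: 11 + 13 + 10 + 18 = 52.
Total exposure: 3.5 + 3.5 + 4.5 + 7 = 18.5 weeks.
Conjugate update: add total count to the shape and total exposure to the rate, giving Gamma(58, 67/2).
Posterior variance = α'/β'² = 58/(4489/4) = 232/4489.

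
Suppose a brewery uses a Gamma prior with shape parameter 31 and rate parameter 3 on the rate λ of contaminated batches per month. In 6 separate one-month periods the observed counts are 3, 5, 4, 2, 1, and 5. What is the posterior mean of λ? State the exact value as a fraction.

Total count: 3 + 5 + 4 + 2 + 1 + 5 = 20.
Total exposure: 6 months.
Conjugate update: add total count to the shape and total exposure to the rate, giving Gamma(51, 9).
Posterior mean = α'/β' = 51/9 = 17/3.

17/3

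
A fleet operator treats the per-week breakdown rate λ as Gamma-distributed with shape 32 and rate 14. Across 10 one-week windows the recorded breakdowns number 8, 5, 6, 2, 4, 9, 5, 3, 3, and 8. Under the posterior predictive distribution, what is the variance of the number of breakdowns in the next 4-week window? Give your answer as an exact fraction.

595/36

Total count: 8 + 5 + 6 + 2 + 4 + 9 + 5 + 3 + 3 + 8 = 53.
Total exposure: 10 weeks.
Posterior: α' = 32 + 53 = 85, β' = 14 + 10 = 24.
The posterior predictive for a window of length T is Negative Binomial with variance T·α'·(β'+T)/β'² = 4·85·28/576 = 595/36.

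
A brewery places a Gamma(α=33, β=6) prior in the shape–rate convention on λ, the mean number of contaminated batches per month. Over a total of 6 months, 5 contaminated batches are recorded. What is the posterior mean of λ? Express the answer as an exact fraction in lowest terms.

19/6

Total count 5 over total exposure 6 months.
Posterior: α' = 33 + 5 = 38, β' = 6 + 6 = 12.
Posterior mean = α'/β' = 38/12 = 19/6.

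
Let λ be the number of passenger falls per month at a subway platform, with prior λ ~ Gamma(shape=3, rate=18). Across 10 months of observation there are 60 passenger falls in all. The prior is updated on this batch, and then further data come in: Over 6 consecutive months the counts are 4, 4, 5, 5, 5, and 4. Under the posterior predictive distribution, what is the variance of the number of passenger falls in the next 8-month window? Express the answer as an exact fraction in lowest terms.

7560/289

Total count 60 over total exposure 10 months.
After the first batch: Gamma(3 + 60, 18 + 10) = Gamma(63, 28).
Total count: 4 + 4 + 5 + 5 + 5 + 4 = 27.
Total exposure: 6 months.
After the second batch: Gamma(63 + 27, 28 + 6) = Gamma(90, 34).
The posterior predictive for a window of length T is Negative Binomial with variance T·α'·(β'+T)/β'² = 8·90·42/1156 = 7560/289.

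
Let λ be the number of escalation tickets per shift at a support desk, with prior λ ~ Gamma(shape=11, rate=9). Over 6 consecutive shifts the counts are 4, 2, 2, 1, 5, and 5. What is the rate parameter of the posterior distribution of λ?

Total count: 4 + 2 + 2 + 1 + 5 + 5 = 19.
Total exposure: 6 shifts.
Conjugate update: add total count to the shape and total exposure to the rate, giving Gamma(30, 15).

15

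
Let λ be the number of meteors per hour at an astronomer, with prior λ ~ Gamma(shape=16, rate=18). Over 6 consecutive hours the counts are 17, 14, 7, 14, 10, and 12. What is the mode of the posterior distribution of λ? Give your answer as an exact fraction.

Total count: 17 + 14 + 7 + 14 + 10 + 12 = 74.
Total exposure: 6 hours.
By Gamma–Poisson conjugacy, the posterior is Gamma(α + Σx, β + Σt) = Gamma(16 + 74, 18 + 6) = Gamma(90, 24).
Posterior mode = (α'−1)/β' = 89/24.

89/24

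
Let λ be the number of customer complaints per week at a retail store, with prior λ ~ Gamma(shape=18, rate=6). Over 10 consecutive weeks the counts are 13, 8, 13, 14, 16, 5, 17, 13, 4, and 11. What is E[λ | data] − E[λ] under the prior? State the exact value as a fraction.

Total count: 13 + 8 + 13 + 14 + 16 + 5 + 17 + 13 + 4 + 11 = 114.
Total exposure: 10 weeks.
Posterior: α' = 18 + 114 = 132, β' = 6 + 10 = 16.
Posterior mean = 132/16 = 33/4; prior mean = 18/6 = 3. Difference = 33/4 − 3 = 21/4.

21/4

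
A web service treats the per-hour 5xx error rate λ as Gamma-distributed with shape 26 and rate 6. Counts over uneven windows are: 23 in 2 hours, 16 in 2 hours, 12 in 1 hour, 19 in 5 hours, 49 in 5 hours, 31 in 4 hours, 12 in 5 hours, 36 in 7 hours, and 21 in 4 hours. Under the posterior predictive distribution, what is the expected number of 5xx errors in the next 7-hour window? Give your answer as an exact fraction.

Total count: 23 + 16 + 12 + 19 + 49 + 31 + 12 + 36 + 21 = 219.
Total exposure: 2 + 2 + 1 + 5 + 5 + 4 + 5 + 7 + 4 = 35 hours.
Gamma(α, β) with Poisson data over total exposure Σt gives posterior Gamma(α+Σx, β+Σt) = Gamma(245, 41).
Predictive mean over a 7-hour window = T·E[λ|data] = 7·245/41 = 1715/41.

1715/41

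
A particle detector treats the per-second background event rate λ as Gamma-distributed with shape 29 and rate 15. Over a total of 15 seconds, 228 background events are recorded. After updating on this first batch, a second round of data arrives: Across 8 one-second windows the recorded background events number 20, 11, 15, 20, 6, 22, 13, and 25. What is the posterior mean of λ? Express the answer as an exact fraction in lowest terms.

Total count 228 over total exposure 15 seconds.
After the first batch: Gamma(29 + 228, 15 + 15) = Gamma(257, 30).
Total count: 20 + 11 + 15 + 20 + 6 + 22 + 13 + 25 = 132.
Total exposure: 8 seconds.
After the second batch: Gamma(257 + 132, 30 + 8) = Gamma(389, 38).
Posterior mean = α'/β' = 389/38.

389/38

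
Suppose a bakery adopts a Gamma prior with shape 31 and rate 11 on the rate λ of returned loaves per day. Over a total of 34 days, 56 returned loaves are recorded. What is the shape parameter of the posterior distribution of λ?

87

Total count 56 over total exposure 34 days.
Gamma(α, β) with Poisson data over total exposure Σt gives posterior Gamma(α+Σx, β+Σt) = Gamma(87, 45).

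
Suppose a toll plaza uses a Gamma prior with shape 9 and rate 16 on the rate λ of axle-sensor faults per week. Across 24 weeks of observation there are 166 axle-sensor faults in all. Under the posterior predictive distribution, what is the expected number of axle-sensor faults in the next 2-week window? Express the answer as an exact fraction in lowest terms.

35/4

Total count 166 over total exposure 24 weeks.
Gamma(α, β) with Poisson data over total exposure Σt gives posterior Gamma(α+Σx, β+Σt) = Gamma(175, 40).
Predictive mean over a 2-week window = T·E[λ|data] = 2·175/40 = 35/4.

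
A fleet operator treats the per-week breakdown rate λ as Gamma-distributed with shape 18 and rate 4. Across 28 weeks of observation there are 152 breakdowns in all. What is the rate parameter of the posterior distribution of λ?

Total count 152 over total exposure 28 weeks.
By Gamma–Poisson conjugacy, the posterior is Gamma(α + Σx, β + Σt) = Gamma(18 + 152, 4 + 28) = Gamma(170, 32).

32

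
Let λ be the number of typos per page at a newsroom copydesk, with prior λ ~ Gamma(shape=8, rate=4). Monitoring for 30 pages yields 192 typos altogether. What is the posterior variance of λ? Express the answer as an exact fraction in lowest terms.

Total count 192 over total exposure 30 pages.
The Gamma prior is conjugate for the Poisson rate, so λ | data ~ Gamma(8+192, 4+30) = Gamma(200, 34).
Posterior variance = α'/β'² = 200/1156 = 50/289.

50/289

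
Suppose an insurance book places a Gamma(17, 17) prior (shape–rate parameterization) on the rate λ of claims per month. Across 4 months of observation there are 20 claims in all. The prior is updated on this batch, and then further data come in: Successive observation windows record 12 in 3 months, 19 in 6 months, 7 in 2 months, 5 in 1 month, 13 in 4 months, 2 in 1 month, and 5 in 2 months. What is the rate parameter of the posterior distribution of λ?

40

Total count 20 over total exposure 4 months.
After the first batch: Gamma(17 + 20, 17 + 4) = Gamma(37, 21).
Total count: 12 + 19 + 7 + 5 + 13 + 2 + 5 = 63.
Total exposure: 3 + 6 + 2 + 1 + 4 + 1 + 2 = 19 months.
After the second batch: Gamma(37 + 63, 21 + 19) = Gamma(100, 40).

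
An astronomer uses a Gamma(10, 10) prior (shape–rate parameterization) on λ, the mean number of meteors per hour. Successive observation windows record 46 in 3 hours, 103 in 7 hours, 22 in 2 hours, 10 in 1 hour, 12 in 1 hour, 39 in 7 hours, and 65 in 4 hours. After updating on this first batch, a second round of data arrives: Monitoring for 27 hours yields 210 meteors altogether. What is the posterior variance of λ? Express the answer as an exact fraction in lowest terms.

Total count: 46 + 103 + 22 + 10 + 12 + 39 + 65 = 297.
Total exposure: 3 + 7 + 2 + 1 + 1 + 7 + 4 = 25 hours.
After the first batch: Gamma(10 + 297, 10 + 25) = Gamma(307, 35).
Total count 210 over total exposure 27 hours.
After the second batch: Gamma(307 + 210, 35 + 27) = Gamma(517, 62).
Posterior variance = α'/β'² = 517/3844.

517/3844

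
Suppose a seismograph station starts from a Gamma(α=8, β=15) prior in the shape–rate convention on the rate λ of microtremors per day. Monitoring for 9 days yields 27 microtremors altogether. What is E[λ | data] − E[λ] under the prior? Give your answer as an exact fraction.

37/40

Total count 27 over total exposure 9 days.
The Gamma prior is conjugate for the Poisson rate, so λ | data ~ Gamma(8+27, 15+9) = Gamma(35, 24).
Posterior mean = 35/24 = 35/24; prior mean = 8/15 = 8/15. Difference = 35/24 − 8/15 = 37/40.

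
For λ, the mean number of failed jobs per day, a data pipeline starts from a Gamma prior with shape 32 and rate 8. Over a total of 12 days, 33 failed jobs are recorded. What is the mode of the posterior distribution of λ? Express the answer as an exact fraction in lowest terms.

16/5

Total count 33 over total exposure 12 days.
Conjugate update: add total count to the shape and total exposure to the rate, giving Gamma(65, 20).
Posterior mode = (α'−1)/β' = 64/20 = 16/5.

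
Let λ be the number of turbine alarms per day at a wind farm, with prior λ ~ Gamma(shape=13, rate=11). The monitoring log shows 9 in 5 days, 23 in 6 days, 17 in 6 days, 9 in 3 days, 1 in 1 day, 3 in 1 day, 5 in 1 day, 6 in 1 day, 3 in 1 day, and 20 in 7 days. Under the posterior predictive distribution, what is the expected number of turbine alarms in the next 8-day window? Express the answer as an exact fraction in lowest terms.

872/43

Total count: 9 + 23 + 17 + 9 + 1 + 3 + 5 + 6 + 3 + 20 = 96.
Total exposure: 5 + 6 + 6 + 3 + 1 + 1 + 1 + 1 + 1 + 7 = 32 days.
The Gamma prior is conjugate for the Poisson rate, so λ | data ~ Gamma(13+96, 11+32) = Gamma(109, 43).
Predictive mean over an 8-day window = T·E[λ|data] = 8·109/43 = 872/43.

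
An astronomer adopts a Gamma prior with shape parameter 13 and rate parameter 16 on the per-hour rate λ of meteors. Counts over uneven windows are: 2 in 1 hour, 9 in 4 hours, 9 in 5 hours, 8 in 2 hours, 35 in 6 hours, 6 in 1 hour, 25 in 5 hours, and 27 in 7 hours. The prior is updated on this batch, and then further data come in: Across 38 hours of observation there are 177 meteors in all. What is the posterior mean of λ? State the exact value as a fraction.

Total count: 2 + 9 + 9 + 8 + 35 + 6 + 25 + 27 = 121.
Total exposure: 1 + 4 + 5 + 2 + 6 + 1 + 5 + 7 = 31 hours.
After the first batch: Gamma(13 + 121, 16 + 31) = Gamma(134, 47).
Total count 177 over total exposure 38 hours.
After the second batch: Gamma(134 + 177, 47 + 38) = Gamma(311, 85).
Posterior mean = α'/β' = 311/85.

311/85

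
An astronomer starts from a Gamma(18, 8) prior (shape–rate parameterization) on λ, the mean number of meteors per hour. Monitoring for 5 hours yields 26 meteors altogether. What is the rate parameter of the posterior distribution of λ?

Total count 26 over total exposure 5 hours.
The Gamma prior is conjugate for the Poisson rate, so λ | data ~ Gamma(18+26, 8+5) = Gamma(44, 13).

13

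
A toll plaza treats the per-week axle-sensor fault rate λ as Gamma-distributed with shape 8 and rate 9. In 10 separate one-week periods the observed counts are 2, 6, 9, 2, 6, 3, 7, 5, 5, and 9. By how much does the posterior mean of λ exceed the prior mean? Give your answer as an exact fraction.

406/171

Total count: 2 + 6 + 9 + 2 + 6 + 3 + 7 + 5 + 5 + 9 = 54.
Total exposure: 10 weeks.
Posterior: α' = 8 + 54 = 62, β' = 9 + 10 = 19.
Posterior mean = 62/19 = 62/19; prior mean = 8/9 = 8/9. Difference = 62/19 − 8/9 = 406/171.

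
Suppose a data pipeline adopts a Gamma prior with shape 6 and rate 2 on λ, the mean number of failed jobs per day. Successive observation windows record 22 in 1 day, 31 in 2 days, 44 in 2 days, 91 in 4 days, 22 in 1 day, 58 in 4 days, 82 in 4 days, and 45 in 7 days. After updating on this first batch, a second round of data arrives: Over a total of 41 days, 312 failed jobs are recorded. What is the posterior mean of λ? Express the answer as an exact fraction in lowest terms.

Total count: 22 + 31 + 44 + 91 + 22 + 58 + 82 + 45 = 395.
Total exposure: 1 + 2 + 2 + 4 + 1 + 4 + 4 + 7 = 25 days.
After the first batch: Gamma(6 + 395, 2 + 25) = Gamma(401, 27).
Total count 312 over total exposure 41 days.
After the second batch: Gamma(401 + 312, 27 + 41) = Gamma(713, 68).
Posterior mean = α'/β' = 713/68.

713/68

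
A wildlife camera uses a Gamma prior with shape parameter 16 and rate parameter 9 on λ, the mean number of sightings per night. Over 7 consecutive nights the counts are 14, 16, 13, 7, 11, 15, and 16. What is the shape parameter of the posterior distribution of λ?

108

Total count: 14 + 16 + 13 + 7 + 11 + 15 + 16 = 92.
Total exposure: 7 nights.
By Gamma–Poisson conjugacy, the posterior is Gamma(α + Σx, β + Σt) = Gamma(16 + 92, 9 + 7) = Gamma(108, 16).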